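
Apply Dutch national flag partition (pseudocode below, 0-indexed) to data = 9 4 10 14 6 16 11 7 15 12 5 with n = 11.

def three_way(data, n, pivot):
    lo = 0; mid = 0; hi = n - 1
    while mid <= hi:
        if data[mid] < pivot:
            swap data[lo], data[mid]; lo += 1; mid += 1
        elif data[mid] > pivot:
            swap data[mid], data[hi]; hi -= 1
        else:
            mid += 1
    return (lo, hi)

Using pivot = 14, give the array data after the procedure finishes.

9 4 10 6 5 11 7 12 14 15 16

lo=0 mid=0 hi=10
9<14: swap(0,0), lo=1 mid=1 ⇒ 9 4 10 14 6 16 11 7 15 12 5
4<14: swap(1,1), lo=2 mid=2 ⇒ 9 4 10 14 6 16 11 7 15 12 5
10<14: swap(2,2), lo=3 mid=3 ⇒ 9 4 10 14 6 16 11 7 15 12 5
14=14: mid=4
6<14: swap(3,4), lo=4 mid=5 ⇒ 9 4 10 6 14 16 11 7 15 12 5
16>14: swap(5,10), hi=9 ⇒ 9 4 10 6 14 5 11 7 15 12 16
5<14: swap(4,5), lo=5 mid=6 ⇒ 9 4 10 6 5 14 11 7 15 12 16
11<14: swap(5,6), lo=6 mid=7 ⇒ 9 4 10 6 5 11 14 7 15 12 16
7<14: swap(6,7), lo=7 mid=8 ⇒ 9 4 10 6 5 11 7 14 15 12 16
15>14: swap(8,9), hi=8 ⇒ 9 4 10 6 5 11 7 14 12 15 16
12<14: swap(7,8), lo=8 mid=9 ⇒ 9 4 10 6 5 11 7 12 14 15 16
done. lo=8 hi=8; data=9 4 10 6 5 11 7 12 14 15 16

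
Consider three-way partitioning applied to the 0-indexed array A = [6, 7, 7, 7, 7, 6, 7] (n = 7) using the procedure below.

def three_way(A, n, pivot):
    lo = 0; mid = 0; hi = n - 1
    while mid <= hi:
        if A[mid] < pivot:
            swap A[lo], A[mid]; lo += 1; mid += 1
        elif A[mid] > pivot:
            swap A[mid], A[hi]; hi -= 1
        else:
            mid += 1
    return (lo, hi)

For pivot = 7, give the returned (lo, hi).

(2, 6)

pivot = 7; lo=0, mid=0, hi=6
A[mid]=6<7: swap A[0],A[0]; lo=1,mid=1 → [6, 7, 7, 7, 7, 6, 7]
A[mid]=7=7: mid=2
A[mid]=7=7: mid=3
A[mid]=7=7: mid=4
A[mid]=7=7: mid=5
A[mid]=6<7: swap A[1],A[5]; lo=2,mid=6 → [6, 6, 7, 7, 7, 7, 7]
A[mid]=7=7: mid=7
end: lo=2, hi=6; A = [6, 6, 7, 7, 7, 7, 7]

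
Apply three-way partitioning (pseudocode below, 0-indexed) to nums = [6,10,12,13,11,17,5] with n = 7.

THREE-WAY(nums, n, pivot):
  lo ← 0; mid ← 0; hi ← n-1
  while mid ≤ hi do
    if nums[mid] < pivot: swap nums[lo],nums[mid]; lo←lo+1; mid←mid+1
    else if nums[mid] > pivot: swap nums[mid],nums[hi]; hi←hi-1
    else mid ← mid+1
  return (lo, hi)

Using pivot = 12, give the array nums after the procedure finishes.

pivot = 12; lo=0, mid=0, hi=6
nums[mid]=6<12: swap nums[0],nums[0]; lo=1,mid=1 → [6,10,12,13,11,17,5]
nums[mid]=10<12: swap nums[1],nums[1]; lo=2,mid=2 → [6,10,12,13,11,17,5]
nums[mid]=12=12: mid=3
nums[mid]=13>12: swap nums[3],nums[6]; hi=5 → [6,10,12,5,11,17,13]
nums[mid]=5<12: swap nums[2],nums[3]; lo=3,mid=4 → [6,10,5,12,11,17,13]
nums[mid]=11<12: swap nums[3],nums[4]; lo=4,mid=5 → [6,10,5,11,12,17,13]
nums[mid]=17>12: swap nums[5],nums[5]; hi=4 → [6,10,5,11,12,17,13]
end: lo=4, hi=4; nums = [6,10,5,11,12,17,13]

[6,10,5,11,12,17,13]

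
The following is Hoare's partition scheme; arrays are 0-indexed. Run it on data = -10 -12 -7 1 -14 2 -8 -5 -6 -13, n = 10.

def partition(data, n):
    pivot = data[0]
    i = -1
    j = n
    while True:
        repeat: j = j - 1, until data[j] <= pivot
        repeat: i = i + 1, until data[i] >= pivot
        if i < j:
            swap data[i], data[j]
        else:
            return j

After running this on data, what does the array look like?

-13 -12 -14 1 -7 2 -8 -5 -6 -10

pivot = data[0] = -10; i = -1, j = 10
j→9 (data[9]=-13≤-10), i→0 (data[0]=-10≥-10); i<j, swap → -13 -12 -7 1 -14 2 -8 -5 -6 -10
j→4 (data[4]=-14≤-10), i→2 (data[2]=-7≥-10); i<j, swap → -13 -12 -14 1 -7 2 -8 -5 -6 -10
j→2, i→3; i≥j, return j=2. data = -13 -12 -14 1 -7 2 -8 -5 -6 -10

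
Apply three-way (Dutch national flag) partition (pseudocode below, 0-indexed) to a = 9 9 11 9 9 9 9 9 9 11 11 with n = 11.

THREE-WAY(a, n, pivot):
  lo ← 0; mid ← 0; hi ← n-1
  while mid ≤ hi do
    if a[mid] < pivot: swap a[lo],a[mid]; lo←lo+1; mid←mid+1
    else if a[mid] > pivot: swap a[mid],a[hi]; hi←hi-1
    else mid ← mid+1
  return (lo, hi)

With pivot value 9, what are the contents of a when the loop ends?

pivot = 9; lo=0, mid=0, hi=10
a[mid]=9=9: mid=1
a[mid]=9=9: mid=2
a[mid]=11>9: swap a[2],a[10]; hi=9 → 9 9 11 9 9 9 9 9 9 11 11
a[mid]=11>9: swap a[2],a[9]; hi=8 → 9 9 11 9 9 9 9 9 9 11 11
a[mid]=11>9: swap a[2],a[8]; hi=7 → 9 9 9 9 9 9 9 9 11 11 11
a[mid]=9=9: mid=3
a[mid]=9=9: mid=4
a[mid]=9=9: mid=5
a[mid]=9=9: mid=6
a[mid]=9=9: mid=7
a[mid]=9=9: mid=8
end: lo=0, hi=7; a = 9 9 9 9 9 9 9 9 11 11 11

9 9 9 9 9 9 9 9 11 11 11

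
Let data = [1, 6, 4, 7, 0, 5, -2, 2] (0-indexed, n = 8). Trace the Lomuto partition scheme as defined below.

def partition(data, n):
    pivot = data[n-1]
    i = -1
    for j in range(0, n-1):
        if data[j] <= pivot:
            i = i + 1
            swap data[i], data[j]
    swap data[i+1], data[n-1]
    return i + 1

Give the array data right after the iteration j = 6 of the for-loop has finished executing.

[1, 0, -2, 7, 6, 5, 4, 2]

pivot = data[7] = 2; i = -1
j=0: data[0]=1 ≤ 2 → i=0, swap data[0],data[0] (no change) → [1, 6, 4, 7, 0, 5, -2, 2]
j=1: data[1]=6 > 2 → no swap
j=2: data[2]=4 > 2 → no swap
j=3: data[3]=7 > 2 → no swap
j=4: data[4]=0 ≤ 2 → i=1, swap data[1],data[4] → [1, 0, 4, 7, 6, 5, -2, 2]
j=5: data[5]=5 > 2 → no swap
j=6: data[6]=-2 ≤ 2 → i=2, swap data[2],data[6] → [1, 0, -2, 7, 6, 5, 4, 2]
(after j=6) data = [1, 0, -2, 7, 6, 5, 4, 2]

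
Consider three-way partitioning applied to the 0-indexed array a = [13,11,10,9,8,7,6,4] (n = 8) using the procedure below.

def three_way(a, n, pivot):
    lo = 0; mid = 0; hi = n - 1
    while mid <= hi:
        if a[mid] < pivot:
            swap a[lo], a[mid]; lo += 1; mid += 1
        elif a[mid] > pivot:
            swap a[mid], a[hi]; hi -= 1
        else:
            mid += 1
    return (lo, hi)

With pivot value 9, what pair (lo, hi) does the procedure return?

(4, 4)

pivot = 9; lo=0, mid=0, hi=7
a[mid]=13>9: swap a[0],a[7]; hi=6 → [4,11,10,9,8,7,6,13]
a[mid]=4<9: swap a[0],a[0]; lo=1,mid=1 → [4,11,10,9,8,7,6,13]
a[mid]=11>9: swap a[1],a[6]; hi=5 → [4,6,10,9,8,7,11,13]
a[mid]=6<9: swap a[1],a[1]; lo=2,mid=2 → [4,6,10,9,8,7,11,13]
a[mid]=10>9: swap a[2],a[5]; hi=4 → [4,6,7,9,8,10,11,13]
a[mid]=7<9: swap a[2],a[2]; lo=3,mid=3 → [4,6,7,9,8,10,11,13]
a[mid]=9=9: mid=4
a[mid]=8<9: swap a[3],a[4]; lo=4,mid=5 → [4,6,7,8,9,10,11,13]
end: lo=4, hi=4; a = [4,6,7,8,9,10,11,13]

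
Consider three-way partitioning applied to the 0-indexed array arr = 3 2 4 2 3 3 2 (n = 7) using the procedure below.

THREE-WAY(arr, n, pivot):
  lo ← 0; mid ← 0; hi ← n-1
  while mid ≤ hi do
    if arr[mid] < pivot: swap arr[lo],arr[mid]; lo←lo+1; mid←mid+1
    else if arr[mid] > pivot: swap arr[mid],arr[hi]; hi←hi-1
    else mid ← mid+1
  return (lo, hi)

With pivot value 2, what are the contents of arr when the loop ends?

pivot = 2; lo=0, mid=0, hi=6
arr[mid]=3>2: swap arr[0],arr[6]; hi=5 → 2 2 4 2 3 3 3
arr[mid]=2=2: mid=1
arr[mid]=2=2: mid=2
arr[mid]=4>2: swap arr[2],arr[5]; hi=4 → 2 2 3 2 3 4 3
arr[mid]=3>2: swap arr[2],arr[4]; hi=3 → 2 2 3 2 3 4 3
arr[mid]=3>2: swap arr[2],arr[3]; hi=2 → 2 2 2 3 3 4 3
arr[mid]=2=2: mid=3
end: lo=0, hi=2; arr = 2 2 2 3 3 4 3

2 2 2 3 3 4 3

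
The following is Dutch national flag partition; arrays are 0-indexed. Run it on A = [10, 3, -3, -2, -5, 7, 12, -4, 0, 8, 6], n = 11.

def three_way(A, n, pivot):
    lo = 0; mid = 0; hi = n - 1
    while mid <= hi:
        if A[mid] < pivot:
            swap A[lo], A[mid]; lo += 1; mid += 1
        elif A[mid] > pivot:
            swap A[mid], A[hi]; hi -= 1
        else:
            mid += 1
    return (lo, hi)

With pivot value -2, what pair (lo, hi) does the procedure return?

lo=0 mid=0 hi=10
10>-2: swap(0,10), hi=9 ⇒ [6, 3, -3, -2, -5, 7, 12, -4, 0, 8, 10]
6>-2: swap(0,9), hi=8 ⇒ [8, 3, -3, -2, -5, 7, 12, -4, 0, 6, 10]
8>-2: swap(0,8), hi=7 ⇒ [0, 3, -3, -2, -5, 7, 12, -4, 8, 6, 10]
0>-2: swap(0,7), hi=6 ⇒ [-4, 3, -3, -2, -5, 7, 12, 0, 8, 6, 10]
-4<-2: swap(0,0), lo=1 mid=1 ⇒ [-4, 3, -3, -2, -5, 7, 12, 0, 8, 6, 10]
3>-2: swap(1,6), hi=5 ⇒ [-4, 12, -3, -2, -5, 7, 3, 0, 8, 6, 10]
12>-2: swap(1,5), hi=4 ⇒ [-4, 7, -3, -2, -5, 12, 3, 0, 8, 6, 10]
7>-2: swap(1,4), hi=3 ⇒ [-4, -5, -3, -2, 7, 12, 3, 0, 8, 6, 10]
-5<-2: swap(1,1), lo=2 mid=2 ⇒ [-4, -5, -3, -2, 7, 12, 3, 0, 8, 6, 10]
-3<-2: swap(2,2), lo=3 mid=3 ⇒ [-4, -5, -3, -2, 7, 12, 3, 0, 8, 6, 10]
-2=-2: mid=4
done. lo=3 hi=3; A=[-4, -5, -3, -2, 7, 12, 3, 0, 8, 6, 10]

(3, 3)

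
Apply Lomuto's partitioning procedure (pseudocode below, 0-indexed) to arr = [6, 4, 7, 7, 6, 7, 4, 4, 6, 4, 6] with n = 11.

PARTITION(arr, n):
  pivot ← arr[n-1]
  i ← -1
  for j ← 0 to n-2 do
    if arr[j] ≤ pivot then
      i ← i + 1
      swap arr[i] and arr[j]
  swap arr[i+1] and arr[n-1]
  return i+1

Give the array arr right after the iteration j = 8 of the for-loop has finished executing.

[6, 4, 6, 4, 4, 6, 7, 7, 7, 4, 6]

pivot = arr[10] = 6; i = -1
j=0: arr[0]=6 ≤ 6 → i=0, swap arr[0],arr[0] (no change) → [6, 4, 7, 7, 6, 7, 4, 4, 6, 4, 6]
j=1: arr[1]=4 ≤ 6 → i=1, swap arr[1],arr[1] (no change) → [6, 4, 7, 7, 6, 7, 4, 4, 6, 4, 6]
j=2: arr[2]=7 > 6 → no swap
j=3: arr[3]=7 > 6 → no swap
j=4: arr[4]=6 ≤ 6 → i=2, swap arr[2],arr[4] → [6, 4, 6, 7, 7, 7, 4, 4, 6, 4, 6]
j=5: arr[5]=7 > 6 → no swap
j=6: arr[6]=4 ≤ 6 → i=3, swap arr[3],arr[6] → [6, 4, 6, 4, 7, 7, 7, 4, 6, 4, 6]
j=7: arr[7]=4 ≤ 6 → i=4, swap arr[4],arr[7] → [6, 4, 6, 4, 4, 7, 7, 7, 6, 4, 6]
j=8: arr[8]=6 ≤ 6 → i=5, swap arr[5],arr[8] → [6, 4, 6, 4, 4, 6, 7, 7, 7, 4, 6]
(after j=8) arr = [6, 4, 6, 4, 4, 6, 7, 7, 7, 4, 6]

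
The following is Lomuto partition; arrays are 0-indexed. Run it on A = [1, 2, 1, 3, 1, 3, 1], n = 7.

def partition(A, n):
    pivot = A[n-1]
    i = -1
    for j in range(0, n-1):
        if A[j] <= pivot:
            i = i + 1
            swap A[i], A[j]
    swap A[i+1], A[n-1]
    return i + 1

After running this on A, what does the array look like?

[1, 1, 1, 1, 2, 3, 3]

pivot=1, i=-1
j=0: 1≤1, i=0, swap(0,0) ⇒ [1, 2, 1, 3, 1, 3, 1]
j=1: 2>1, skip
j=2: 1≤1, i=1, swap(1,2) ⇒ [1, 1, 2, 3, 1, 3, 1]
j=3: 3>1, skip
j=4: 1≤1, i=2, swap(2,4) ⇒ [1, 1, 1, 3, 2, 3, 1]
j=5: 3>1, skip
swap(3,6) ⇒ [1, 1, 1, 1, 2, 3, 3]; return 3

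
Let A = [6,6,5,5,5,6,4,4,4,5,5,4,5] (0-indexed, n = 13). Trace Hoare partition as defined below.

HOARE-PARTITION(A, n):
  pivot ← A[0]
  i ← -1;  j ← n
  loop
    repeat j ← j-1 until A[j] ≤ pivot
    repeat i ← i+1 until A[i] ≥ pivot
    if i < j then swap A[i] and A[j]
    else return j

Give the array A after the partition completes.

[5,4,5,5,5,5,4,4,4,5,6,6,6]

pivot = A[0] = 6; i = -1, j = 13
j→12 (A[12]=5≤6), i→0 (A[0]=6≥6); i<j, swap → [5,6,5,5,5,6,4,4,4,5,5,4,6]
j→11 (A[11]=4≤6), i→1 (A[1]=6≥6); i<j, swap → [5,4,5,5,5,6,4,4,4,5,5,6,6]
j→10 (A[10]=5≤6), i→5 (A[5]=6≥6); i<j, swap → [5,4,5,5,5,5,4,4,4,5,6,6,6]
j→9, i→10; i≥j, return j=9. A = [5,4,5,5,5,5,4,4,4,5,6,6,6]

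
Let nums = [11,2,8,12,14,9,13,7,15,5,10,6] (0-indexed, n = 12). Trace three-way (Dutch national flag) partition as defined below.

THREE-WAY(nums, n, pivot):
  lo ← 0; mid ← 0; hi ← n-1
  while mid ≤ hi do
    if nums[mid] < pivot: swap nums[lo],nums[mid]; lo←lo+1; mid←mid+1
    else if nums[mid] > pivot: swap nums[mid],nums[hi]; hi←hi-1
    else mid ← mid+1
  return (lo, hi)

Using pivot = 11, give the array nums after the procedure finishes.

[2,8,6,10,9,5,7,11,15,13,14,12]

pivot = 11; lo=0, mid=0, hi=11
nums[mid]=11=11: mid=1
nums[mid]=2<11: swap nums[0],nums[1]; lo=1,mid=2 → [2,11,8,12,14,9,13,7,15,5,10,6]
nums[mid]=8<11: swap nums[1],nums[2]; lo=2,mid=3 → [2,8,11,12,14,9,13,7,15,5,10,6]
nums[mid]=12>11: swap nums[3],nums[11]; hi=10 → [2,8,11,6,14,9,13,7,15,5,10,12]
nums[mid]=6<11: swap nums[2],nums[3]; lo=3,mid=4 → [2,8,6,11,14,9,13,7,15,5,10,12]
nums[mid]=14>11: swap nums[4],nums[10]; hi=9 → [2,8,6,11,10,9,13,7,15,5,14,12]
nums[mid]=10<11: swap nums[3],nums[4]; lo=4,mid=5 → [2,8,6,10,11,9,13,7,15,5,14,12]
nums[mid]=9<11: swap nums[4],nums[5]; lo=5,mid=6 → [2,8,6,10,9,11,13,7,15,5,14,12]
nums[mid]=13>11: swap nums[6],nums[9]; hi=8 → [2,8,6,10,9,11,5,7,15,13,14,12]
nums[mid]=5<11: swap nums[5],nums[6]; lo=6,mid=7 → [2,8,6,10,9,5,11,7,15,13,14,12]
nums[mid]=7<11: swap nums[6],nums[7]; lo=7,mid=8 → [2,8,6,10,9,5,7,11,15,13,14,12]
nums[mid]=15>11: swap nums[8],nums[8]; hi=7 → [2,8,6,10,9,5,7,11,15,13,14,12]
end: lo=7, hi=7; nums = [2,8,6,10,9,5,7,11,15,13,14,12]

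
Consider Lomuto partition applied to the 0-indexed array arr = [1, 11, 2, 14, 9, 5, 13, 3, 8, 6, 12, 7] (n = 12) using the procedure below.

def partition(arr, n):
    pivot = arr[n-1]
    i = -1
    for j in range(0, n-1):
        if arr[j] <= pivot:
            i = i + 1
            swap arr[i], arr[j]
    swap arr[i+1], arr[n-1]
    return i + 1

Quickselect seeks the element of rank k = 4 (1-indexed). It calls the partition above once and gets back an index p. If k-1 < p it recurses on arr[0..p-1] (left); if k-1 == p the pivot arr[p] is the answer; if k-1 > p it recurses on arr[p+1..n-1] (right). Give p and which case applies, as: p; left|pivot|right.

pivot = arr[11] = 7; i = -1
j=0: arr[0]=1 ≤ 7 → i=0, swap arr[0],arr[0] (no change) → [1, 11, 2, 14, 9, 5, 13, 3, 8, 6, 12, 7]
j=1: arr[1]=11 > 7 → no swap
j=2: arr[2]=2 ≤ 7 → i=1, swap arr[1],arr[2] → [1, 2, 11, 14, 9, 5, 13, 3, 8, 6, 12, 7]
j=3: arr[3]=14 > 7 → no swap
j=4: arr[4]=9 > 7 → no swap
j=5: arr[5]=5 ≤ 7 → i=2, swap arr[2],arr[5] → [1, 2, 5, 14, 9, 11, 13, 3, 8, 6, 12, 7]
j=6: arr[6]=13 > 7 → no swap
j=7: arr[7]=3 ≤ 7 → i=3, swap arr[3],arr[7] → [1, 2, 5, 3, 9, 11, 13, 14, 8, 6, 12, 7]
j=8: arr[8]=8 > 7 → no swap
j=9: arr[9]=6 ≤ 7 → i=4, swap arr[4],arr[9] → [1, 2, 5, 3, 6, 11, 13, 14, 8, 9, 12, 7]
j=10: arr[10]=12 > 7 → no swap
final swap arr[5],arr[11] → [1, 2, 5, 3, 6, 7, 13, 14, 8, 9, 12, 11]; return 5
p = 5; k-1 = 3 < 5 ⇒ left

5; left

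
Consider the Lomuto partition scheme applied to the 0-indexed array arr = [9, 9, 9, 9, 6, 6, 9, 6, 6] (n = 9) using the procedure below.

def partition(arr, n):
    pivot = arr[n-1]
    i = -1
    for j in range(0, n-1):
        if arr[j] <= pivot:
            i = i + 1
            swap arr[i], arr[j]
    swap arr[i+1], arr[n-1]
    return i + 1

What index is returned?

pivot=6, i=-1
j=0: 9>6, skip
j=1: 9>6, skip
j=2: 9>6, skip
j=3: 9>6, skip
j=4: 6≤6, i=0, swap(0,4) ⇒ [6, 9, 9, 9, 9, 6, 9, 6, 6]
j=5: 6≤6, i=1, swap(1,5) ⇒ [6, 6, 9, 9, 9, 9, 9, 6, 6]
j=6: 9>6, skip
j=7: 6≤6, i=2, swap(2,7) ⇒ [6, 6, 6, 9, 9, 9, 9, 9, 6]
swap(3,8) ⇒ [6, 6, 6, 6, 9, 9, 9, 9, 9]; return 3

3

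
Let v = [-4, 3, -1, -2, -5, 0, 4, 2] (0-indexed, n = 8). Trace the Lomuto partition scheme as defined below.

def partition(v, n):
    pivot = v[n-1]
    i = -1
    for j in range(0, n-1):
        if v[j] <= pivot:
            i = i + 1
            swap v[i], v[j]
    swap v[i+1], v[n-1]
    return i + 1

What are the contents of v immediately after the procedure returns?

[-4, -1, -2, -5, 0, 2, 4, 3]

pivot = v[7] = 2; i = -1
j=0: v[0]=-4 ≤ 2 → i=0, swap v[0],v[0] (no change) → [-4, 3, -1, -2, -5, 0, 4, 2]
j=1: v[1]=3 > 2 → no swap
j=2: v[2]=-1 ≤ 2 → i=1, swap v[1],v[2] → [-4, -1, 3, -2, -5, 0, 4, 2]
j=3: v[3]=-2 ≤ 2 → i=2, swap v[2],v[3] → [-4, -1, -2, 3, -5, 0, 4, 2]
j=4: v[4]=-5 ≤ 2 → i=3, swap v[3],v[4] → [-4, -1, -2, -5, 3, 0, 4, 2]
j=5: v[5]=0 ≤ 2 → i=4, swap v[4],v[5] → [-4, -1, -2, -5, 0, 3, 4, 2]
j=6: v[6]=4 > 2 → no swap
final swap v[5],v[7] → [-4, -1, -2, -5, 0, 2, 4, 3]; return 5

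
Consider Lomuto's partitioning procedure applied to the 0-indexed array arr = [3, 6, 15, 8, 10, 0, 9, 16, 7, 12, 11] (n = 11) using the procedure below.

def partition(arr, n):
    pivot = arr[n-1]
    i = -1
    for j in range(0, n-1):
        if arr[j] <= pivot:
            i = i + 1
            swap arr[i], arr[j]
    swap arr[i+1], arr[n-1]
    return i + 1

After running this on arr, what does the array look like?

pivot=11, i=-1
j=0: 3≤11, i=0, swap(0,0) ⇒ [3, 6, 15, 8, 10, 0, 9, 16, 7, 12, 11]
j=1: 6≤11, i=1, swap(1,1) ⇒ [3, 6, 15, 8, 10, 0, 9, 16, 7, 12, 11]
j=2: 15>11, skip
j=3: 8≤11, i=2, swap(2,3) ⇒ [3, 6, 8, 15, 10, 0, 9, 16, 7, 12, 11]
j=4: 10≤11, i=3, swap(3,4) ⇒ [3, 6, 8, 10, 15, 0, 9, 16, 7, 12, 11]
j=5: 0≤11, i=4, swap(4,5) ⇒ [3, 6, 8, 10, 0, 15, 9, 16, 7, 12, 11]
j=6: 9≤11, i=5, swap(5,6) ⇒ [3, 6, 8, 10, 0, 9, 15, 16, 7, 12, 11]
j=7: 16>11, skip
j=8: 7≤11, i=6, swap(6,8) ⇒ [3, 6, 8, 10, 0, 9, 7, 16, 15, 12, 11]
j=9: 12>11, skip
swap(7,10) ⇒ [3, 6, 8, 10, 0, 9, 7, 11, 15, 12, 16]; return 7

[3, 6, 8, 10, 0, 9, 7, 11, 15, 12, 16]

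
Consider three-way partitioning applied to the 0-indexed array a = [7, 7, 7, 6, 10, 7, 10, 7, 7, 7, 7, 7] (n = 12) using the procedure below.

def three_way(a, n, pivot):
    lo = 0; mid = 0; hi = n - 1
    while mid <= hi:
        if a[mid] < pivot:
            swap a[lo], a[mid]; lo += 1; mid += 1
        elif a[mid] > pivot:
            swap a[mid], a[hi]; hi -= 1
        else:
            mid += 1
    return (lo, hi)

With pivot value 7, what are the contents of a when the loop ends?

[6, 7, 7, 7, 7, 7, 7, 7, 7, 7, 10, 10]

pivot = 7; lo=0, mid=0, hi=11
a[mid]=7=7: mid=1
a[mid]=7=7: mid=2
a[mid]=7=7: mid=3
a[mid]=6<7: swap a[0],a[3]; lo=1,mid=4 → [6, 7, 7, 7, 10, 7, 10, 7, 7, 7, 7, 7]
a[mid]=10>7: swap a[4],a[11]; hi=10 → [6, 7, 7, 7, 7, 7, 10, 7, 7, 7, 7, 10]
a[mid]=7=7: mid=5
a[mid]=7=7: mid=6
a[mid]=10>7: swap a[6],a[10]; hi=9 → [6, 7, 7, 7, 7, 7, 7, 7, 7, 7, 10, 10]
a[mid]=7=7: mid=7
a[mid]=7=7: mid=8
a[mid]=7=7: mid=9
a[mid]=7=7: mid=10
end: lo=1, hi=9; a = [6, 7, 7, 7, 7, 7, 7, 7, 7, 7, 10, 10]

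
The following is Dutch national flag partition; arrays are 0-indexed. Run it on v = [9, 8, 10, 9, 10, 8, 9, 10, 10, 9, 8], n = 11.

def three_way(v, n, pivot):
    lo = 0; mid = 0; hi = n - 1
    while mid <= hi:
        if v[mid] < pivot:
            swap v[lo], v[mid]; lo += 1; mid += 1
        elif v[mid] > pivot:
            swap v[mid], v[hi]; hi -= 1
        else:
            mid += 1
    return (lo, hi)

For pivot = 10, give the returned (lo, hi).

(7, 10)

lo=0 mid=0 hi=10
9<10: swap(0,0), lo=1 mid=1 ⇒ [9, 8, 10, 9, 10, 8, 9, 10, 10, 9, 8]
8<10: swap(1,1), lo=2 mid=2 ⇒ [9, 8, 10, 9, 10, 8, 9, 10, 10, 9, 8]
10=10: mid=3
9<10: swap(2,3), lo=3 mid=4 ⇒ [9, 8, 9, 10, 10, 8, 9, 10, 10, 9, 8]
10=10: mid=5
8<10: swap(3,5), lo=4 mid=6 ⇒ [9, 8, 9, 8, 10, 10, 9, 10, 10, 9, 8]
9<10: swap(4,6), lo=5 mid=7 ⇒ [9, 8, 9, 8, 9, 10, 10, 10, 10, 9, 8]
10=10: mid=8
10=10: mid=9
9<10: swap(5,9), lo=6 mid=10 ⇒ [9, 8, 9, 8, 9, 9, 10, 10, 10, 10, 8]
8<10: swap(6,10), lo=7 mid=11 ⇒ [9, 8, 9, 8, 9, 9, 8, 10, 10, 10, 10]
done. lo=7 hi=10; v=[9, 8, 9, 8, 9, 9, 8, 10, 10, 10, 10]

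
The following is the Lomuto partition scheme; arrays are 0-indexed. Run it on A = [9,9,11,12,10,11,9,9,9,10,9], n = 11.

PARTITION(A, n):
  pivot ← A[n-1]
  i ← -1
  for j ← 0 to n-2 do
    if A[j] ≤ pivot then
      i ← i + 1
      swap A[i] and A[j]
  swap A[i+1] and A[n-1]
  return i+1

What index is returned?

5

pivot=9, i=-1
j=0: 9≤9, i=0, swap(0,0) ⇒ [9,9,11,12,10,11,9,9,9,10,9]
j=1: 9≤9, i=1, swap(1,1) ⇒ [9,9,11,12,10,11,9,9,9,10,9]
j=2: 11>9, skip
j=3: 12>9, skip
j=4: 10>9, skip
j=5: 11>9, skip
j=6: 9≤9, i=2, swap(2,6) ⇒ [9,9,9,12,10,11,11,9,9,10,9]
j=7: 9≤9, i=3, swap(3,7) ⇒ [9,9,9,9,10,11,11,12,9,10,9]
j=8: 9≤9, i=4, swap(4,8) ⇒ [9,9,9,9,9,11,11,12,10,10,9]
j=9: 10>9, skip
swap(5,10) ⇒ [9,9,9,9,9,9,11,12,10,10,11]; return 5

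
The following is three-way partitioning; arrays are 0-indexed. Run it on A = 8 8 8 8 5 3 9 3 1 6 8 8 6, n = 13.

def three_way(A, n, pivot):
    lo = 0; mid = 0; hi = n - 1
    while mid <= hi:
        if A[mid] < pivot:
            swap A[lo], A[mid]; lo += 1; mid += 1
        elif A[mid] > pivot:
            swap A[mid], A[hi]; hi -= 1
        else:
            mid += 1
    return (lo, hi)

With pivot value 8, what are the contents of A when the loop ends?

5 3 6 3 1 6 8 8 8 8 8 8 9

pivot = 8; lo=0, mid=0, hi=12
A[mid]=8=8: mid=1
A[mid]=8=8: mid=2
A[mid]=8=8: mid=3
A[mid]=8=8: mid=4
A[mid]=5<8: swap A[0],A[4]; lo=1,mid=5 → 5 8 8 8 8 3 9 3 1 6 8 8 6
A[mid]=3<8: swap A[1],A[5]; lo=2,mid=6 → 5 3 8 8 8 8 9 3 1 6 8 8 6
A[mid]=9>8: swap A[6],A[12]; hi=11 → 5 3 8 8 8 8 6 3 1 6 8 8 9
A[mid]=6<8: swap A[2],A[6]; lo=3,mid=7 → 5 3 6 8 8 8 8 3 1 6 8 8 9
A[mid]=3<8: swap A[3],A[7]; lo=4,mid=8 → 5 3 6 3 8 8 8 8 1 6 8 8 9
A[mid]=1<8: swap A[4],A[8]; lo=5,mid=9 → 5 3 6 3 1 8 8 8 8 6 8 8 9
A[mid]=6<8: swap A[5],A[9]; lo=6,mid=10 → 5 3 6 3 1 6 8 8 8 8 8 8 9
A[mid]=8=8: mid=11
A[mid]=8=8: mid=12
end: lo=6, hi=11; A = 5 3 6 3 1 6 8 8 8 8 8 8 9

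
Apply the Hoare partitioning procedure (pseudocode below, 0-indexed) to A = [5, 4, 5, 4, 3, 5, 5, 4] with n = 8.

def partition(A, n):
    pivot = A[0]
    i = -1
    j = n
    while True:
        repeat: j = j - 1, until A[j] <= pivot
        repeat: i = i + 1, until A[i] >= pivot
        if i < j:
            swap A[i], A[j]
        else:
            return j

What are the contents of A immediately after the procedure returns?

[4, 4, 5, 4, 3, 5, 5, 5]

pivot = A[0] = 5; i = -1, j = 8
j→7 (A[7]=4≤5), i→0 (A[0]=5≥5); i<j, swap → [4, 4, 5, 4, 3, 5, 5, 5]
j→6 (A[6]=5≤5), i→2 (A[2]=5≥5); i<j, swap → [4, 4, 5, 4, 3, 5, 5, 5]
j→5, i→5; i≥j, return j=5. A = [4, 4, 5, 4, 3, 5, 5, 5]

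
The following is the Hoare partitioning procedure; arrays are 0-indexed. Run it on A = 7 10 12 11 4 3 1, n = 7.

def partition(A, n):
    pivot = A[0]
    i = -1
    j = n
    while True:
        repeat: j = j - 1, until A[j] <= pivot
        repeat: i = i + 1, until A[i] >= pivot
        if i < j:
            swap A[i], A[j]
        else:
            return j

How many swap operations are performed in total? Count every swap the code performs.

pivot = A[0] = 7; i = -1, j = 7
j→6 (A[6]=1≤7), i→0 (A[0]=7≥7); i<j, swap → 1 10 12 11 4 3 7
j→5 (A[5]=3≤7), i→1 (A[1]=10≥7); i<j, swap → 1 3 12 11 4 10 7
j→4 (A[4]=4≤7), i→2 (A[2]=12≥7); i<j, swap → 1 3 4 11 12 10 7
j→2, i→3; i≥j, return j=2. A = 1 3 4 11 12 10 7

3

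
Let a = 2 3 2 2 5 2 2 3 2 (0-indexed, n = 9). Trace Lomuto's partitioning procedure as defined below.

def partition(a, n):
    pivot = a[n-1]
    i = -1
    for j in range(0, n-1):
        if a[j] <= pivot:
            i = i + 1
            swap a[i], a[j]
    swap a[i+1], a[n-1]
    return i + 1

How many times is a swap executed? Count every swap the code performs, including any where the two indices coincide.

6

pivot = a[8] = 2; i = -1
j=0: a[0]=2 ≤ 2 → i=0, swap a[0],a[0] (no change) → 2 3 2 2 5 2 2 3 2
j=1: a[1]=3 > 2 → no swap
j=2: a[2]=2 ≤ 2 → i=1, swap a[1],a[2] → 2 2 3 2 5 2 2 3 2
j=3: a[3]=2 ≤ 2 → i=2, swap a[2],a[3] → 2 2 2 3 5 2 2 3 2
j=4: a[4]=5 > 2 → no swap
j=5: a[5]=2 ≤ 2 → i=3, swap a[3],a[5] → 2 2 2 2 5 3 2 3 2
j=6: a[6]=2 ≤ 2 → i=4, swap a[4],a[6] → 2 2 2 2 2 3 5 3 2
j=7: a[7]=3 > 2 → no swap
final swap a[5],a[8] → 2 2 2 2 2 2 5 3 3; return 5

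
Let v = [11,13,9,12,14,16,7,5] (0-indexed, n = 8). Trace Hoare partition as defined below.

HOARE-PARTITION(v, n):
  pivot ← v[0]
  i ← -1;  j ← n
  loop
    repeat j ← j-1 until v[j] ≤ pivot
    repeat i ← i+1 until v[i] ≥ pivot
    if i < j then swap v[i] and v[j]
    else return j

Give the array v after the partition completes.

[5,7,9,12,14,16,13,11]

pivot=11
j stops at 7 (5), i stops at 0 (11); swap ⇒ [5,13,9,12,14,16,7,11]
j stops at 6 (7), i stops at 1 (13); swap ⇒ [5,7,9,12,14,16,13,11]
j stops at 2, i stops at 3; i≥j ⇒ return 2. v=[5,7,9,12,14,16,13,11]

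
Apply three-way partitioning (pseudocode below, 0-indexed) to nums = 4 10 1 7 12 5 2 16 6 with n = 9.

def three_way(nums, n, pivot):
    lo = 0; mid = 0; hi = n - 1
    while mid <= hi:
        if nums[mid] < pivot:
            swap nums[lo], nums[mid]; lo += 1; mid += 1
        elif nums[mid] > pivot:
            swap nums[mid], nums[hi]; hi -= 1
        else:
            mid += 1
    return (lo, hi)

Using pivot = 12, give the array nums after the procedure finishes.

lo=0 mid=0 hi=8
4<12: swap(0,0), lo=1 mid=1 ⇒ 4 10 1 7 12 5 2 16 6
10<12: swap(1,1), lo=2 mid=2 ⇒ 4 10 1 7 12 5 2 16 6
1<12: swap(2,2), lo=3 mid=3 ⇒ 4 10 1 7 12 5 2 16 6
7<12: swap(3,3), lo=4 mid=4 ⇒ 4 10 1 7 12 5 2 16 6
12=12: mid=5
5<12: swap(4,5), lo=5 mid=6 ⇒ 4 10 1 7 5 12 2 16 6
2<12: swap(5,6), lo=6 mid=7 ⇒ 4 10 1 7 5 2 12 16 6
16>12: swap(7,8), hi=7 ⇒ 4 10 1 7 5 2 12 6 16
6<12: swap(6,7), lo=7 mid=8 ⇒ 4 10 1 7 5 2 6 12 16
done. lo=7 hi=7; nums=4 10 1 7 5 2 6 12 16

4 10 1 7 5 2 6 12 16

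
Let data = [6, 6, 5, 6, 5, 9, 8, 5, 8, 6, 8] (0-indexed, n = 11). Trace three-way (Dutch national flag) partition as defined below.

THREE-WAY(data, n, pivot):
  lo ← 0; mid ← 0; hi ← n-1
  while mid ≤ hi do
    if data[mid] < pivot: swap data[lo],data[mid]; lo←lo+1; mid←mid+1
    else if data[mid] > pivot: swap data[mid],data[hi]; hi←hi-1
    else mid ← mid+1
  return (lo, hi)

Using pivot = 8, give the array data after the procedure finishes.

[6, 6, 5, 6, 5, 5, 6, 8, 8, 8, 9]

lo=0 mid=0 hi=10
6<8: swap(0,0), lo=1 mid=1 ⇒ [6, 6, 5, 6, 5, 9, 8, 5, 8, 6, 8]
6<8: swap(1,1), lo=2 mid=2 ⇒ [6, 6, 5, 6, 5, 9, 8, 5, 8, 6, 8]
5<8: swap(2,2), lo=3 mid=3 ⇒ [6, 6, 5, 6, 5, 9, 8, 5, 8, 6, 8]
6<8: swap(3,3), lo=4 mid=4 ⇒ [6, 6, 5, 6, 5, 9, 8, 5, 8, 6, 8]
5<8: swap(4,4), lo=5 mid=5 ⇒ [6, 6, 5, 6, 5, 9, 8, 5, 8, 6, 8]
9>8: swap(5,10), hi=9 ⇒ [6, 6, 5, 6, 5, 8, 8, 5, 8, 6, 9]
8=8: mid=6
8=8: mid=7
5<8: swap(5,7), lo=6 mid=8 ⇒ [6, 6, 5, 6, 5, 5, 8, 8, 8, 6, 9]
8=8: mid=9
6<8: swap(6,9), lo=7 mid=10 ⇒ [6, 6, 5, 6, 5, 5, 6, 8, 8, 8, 9]
done. lo=7 hi=9; data=[6, 6, 5, 6, 5, 5, 6, 8, 8, 8, 9]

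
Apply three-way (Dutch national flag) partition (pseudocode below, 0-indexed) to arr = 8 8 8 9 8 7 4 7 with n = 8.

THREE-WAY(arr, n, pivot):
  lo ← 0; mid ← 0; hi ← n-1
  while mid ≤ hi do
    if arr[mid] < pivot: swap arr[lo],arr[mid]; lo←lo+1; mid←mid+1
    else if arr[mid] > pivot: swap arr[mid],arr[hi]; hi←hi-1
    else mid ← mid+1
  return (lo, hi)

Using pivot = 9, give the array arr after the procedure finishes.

lo=0 mid=0 hi=7
8<9: swap(0,0), lo=1 mid=1 ⇒ 8 8 8 9 8 7 4 7
8<9: swap(1,1), lo=2 mid=2 ⇒ 8 8 8 9 8 7 4 7
8<9: swap(2,2), lo=3 mid=3 ⇒ 8 8 8 9 8 7 4 7
9=9: mid=4
8<9: swap(3,4), lo=4 mid=5 ⇒ 8 8 8 8 9 7 4 7
7<9: swap(4,5), lo=5 mid=6 ⇒ 8 8 8 8 7 9 4 7
4<9: swap(5,6), lo=6 mid=7 ⇒ 8 8 8 8 7 4 9 7
7<9: swap(6,7), lo=7 mid=8 ⇒ 8 8 8 8 7 4 7 9
done. lo=7 hi=7; arr=8 8 8 8 7 4 7 9

8 8 8 8 7 4 7 9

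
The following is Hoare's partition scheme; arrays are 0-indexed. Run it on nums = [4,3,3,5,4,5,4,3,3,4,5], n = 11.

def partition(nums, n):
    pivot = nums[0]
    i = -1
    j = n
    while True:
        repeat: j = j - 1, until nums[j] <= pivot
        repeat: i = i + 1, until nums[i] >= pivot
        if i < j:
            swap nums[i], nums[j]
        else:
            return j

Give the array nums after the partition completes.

pivot = nums[0] = 4; i = -1, j = 11
j→9 (nums[9]=4≤4), i→0 (nums[0]=4≥4); i<j, swap → [4,3,3,5,4,5,4,3,3,4,5]
j→8 (nums[8]=3≤4), i→3 (nums[3]=5≥4); i<j, swap → [4,3,3,3,4,5,4,3,5,4,5]
j→7 (nums[7]=3≤4), i→4 (nums[4]=4≥4); i<j, swap → [4,3,3,3,3,5,4,4,5,4,5]
j→6 (nums[6]=4≤4), i→5 (nums[5]=5≥4); i<j, swap → [4,3,3,3,3,4,5,4,5,4,5]
j→5, i→6; i≥j, return j=5. nums = [4,3,3,3,3,4,5,4,5,4,5]

[4,3,3,3,3,4,5,4,5,4,5]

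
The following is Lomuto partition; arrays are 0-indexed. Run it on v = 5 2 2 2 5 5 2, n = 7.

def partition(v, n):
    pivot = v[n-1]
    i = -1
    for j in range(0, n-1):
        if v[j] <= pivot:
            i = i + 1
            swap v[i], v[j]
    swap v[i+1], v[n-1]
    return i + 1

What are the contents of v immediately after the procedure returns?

2 2 2 2 5 5 5

pivot = v[6] = 2; i = -1
j=0: v[0]=5 > 2 → no swap
j=1: v[1]=2 ≤ 2 → i=0, swap v[0],v[1] → 2 5 2 2 5 5 2
j=2: v[2]=2 ≤ 2 → i=1, swap v[1],v[2] → 2 2 5 2 5 5 2
j=3: v[3]=2 ≤ 2 → i=2, swap v[2],v[3] → 2 2 2 5 5 5 2
j=4: v[4]=5 > 2 → no swap
j=5: v[5]=5 > 2 → no swap
final swap v[3],v[6] → 2 2 2 2 5 5 5; return 3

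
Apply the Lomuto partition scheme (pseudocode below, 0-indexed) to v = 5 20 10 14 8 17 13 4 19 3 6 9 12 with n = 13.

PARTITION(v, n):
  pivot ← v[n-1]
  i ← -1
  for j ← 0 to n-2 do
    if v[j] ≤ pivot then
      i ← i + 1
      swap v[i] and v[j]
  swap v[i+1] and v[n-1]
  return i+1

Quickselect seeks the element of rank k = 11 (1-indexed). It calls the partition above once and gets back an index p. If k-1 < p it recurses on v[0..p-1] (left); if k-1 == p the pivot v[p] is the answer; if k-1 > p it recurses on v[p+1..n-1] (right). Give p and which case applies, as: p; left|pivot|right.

7; right

pivot = v[12] = 12; i = -1
j=0: v[0]=5 ≤ 12 → i=0, swap v[0],v[0] (no change) → 5 20 10 14 8 17 13 4 19 3 6 9 12
j=1: v[1]=20 > 12 → no swap
j=2: v[2]=10 ≤ 12 → i=1, swap v[1],v[2] → 5 10 20 14 8 17 13 4 19 3 6 9 12
j=3: v[3]=14 > 12 → no swap
j=4: v[4]=8 ≤ 12 → i=2, swap v[2],v[4] → 5 10 8 14 20 17 13 4 19 3 6 9 12
j=5: v[5]=17 > 12 → no swap
j=6: v[6]=13 > 12 → no swap
j=7: v[7]=4 ≤ 12 → i=3, swap v[3],v[7] → 5 10 8 4 20 17 13 14 19 3 6 9 12
j=8: v[8]=19 > 12 → no swap
j=9: v[9]=3 ≤ 12 → i=4, swap v[4],v[9] → 5 10 8 4 3 17 13 14 19 20 6 9 12
j=10: v[10]=6 ≤ 12 → i=5, swap v[5],v[10] → 5 10 8 4 3 6 13 14 19 20 17 9 12
j=11: v[11]=9 ≤ 12 → i=6, swap v[6],v[11] → 5 10 8 4 3 6 9 14 19 20 17 13 12
final swap v[7],v[12] → 5 10 8 4 3 6 9 12 19 20 17 13 14; return 7
p = 7; k-1 = 10 > 7 ⇒ right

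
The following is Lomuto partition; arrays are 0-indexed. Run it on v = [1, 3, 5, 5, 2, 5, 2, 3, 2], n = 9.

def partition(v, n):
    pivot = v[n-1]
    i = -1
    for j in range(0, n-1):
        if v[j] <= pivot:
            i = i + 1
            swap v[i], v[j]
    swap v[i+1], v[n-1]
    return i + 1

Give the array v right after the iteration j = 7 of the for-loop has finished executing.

[1, 2, 2, 5, 3, 5, 5, 3, 2]

pivot=2, i=-1
j=0: 1≤2, i=0, swap(0,0) ⇒ [1, 3, 5, 5, 2, 5, 2, 3, 2]
j=1: 3>2, skip
j=2: 5>2, skip
j=3: 5>2, skip
j=4: 2≤2, i=1, swap(1,4) ⇒ [1, 2, 5, 5, 3, 5, 2, 3, 2]
j=5: 5>2, skip
j=6: 2≤2, i=2, swap(2,6) ⇒ [1, 2, 2, 5, 3, 5, 5, 3, 2]
j=7: 3>2, skip
(after j=7) v = [1, 2, 2, 5, 3, 5, 5, 3, 2]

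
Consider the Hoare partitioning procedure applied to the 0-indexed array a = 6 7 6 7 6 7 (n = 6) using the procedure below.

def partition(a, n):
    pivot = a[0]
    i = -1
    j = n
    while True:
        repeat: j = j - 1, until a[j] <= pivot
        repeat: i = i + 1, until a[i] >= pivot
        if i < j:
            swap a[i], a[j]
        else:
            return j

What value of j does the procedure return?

pivot=6
j stops at 4 (6), i stops at 0 (6); swap ⇒ 6 7 6 7 6 7
j stops at 2 (6), i stops at 1 (7); swap ⇒ 6 6 7 7 6 7
j stops at 1, i stops at 2; i≥j ⇒ return 1. a=6 6 7 7 6 7

1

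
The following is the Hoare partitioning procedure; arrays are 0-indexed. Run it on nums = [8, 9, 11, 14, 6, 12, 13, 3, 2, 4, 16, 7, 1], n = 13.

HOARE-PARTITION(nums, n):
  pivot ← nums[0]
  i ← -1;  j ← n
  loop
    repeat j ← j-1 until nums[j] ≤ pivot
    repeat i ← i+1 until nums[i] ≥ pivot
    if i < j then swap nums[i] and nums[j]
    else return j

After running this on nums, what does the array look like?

pivot=8
j stops at 12 (1), i stops at 0 (8); swap ⇒ [1, 9, 11, 14, 6, 12, 13, 3, 2, 4, 16, 7, 8]
j stops at 11 (7), i stops at 1 (9); swap ⇒ [1, 7, 11, 14, 6, 12, 13, 3, 2, 4, 16, 9, 8]
j stops at 9 (4), i stops at 2 (11); swap ⇒ [1, 7, 4, 14, 6, 12, 13, 3, 2, 11, 16, 9, 8]
j stops at 8 (2), i stops at 3 (14); swap ⇒ [1, 7, 4, 2, 6, 12, 13, 3, 14, 11, 16, 9, 8]
j stops at 7 (3), i stops at 5 (12); swap ⇒ [1, 7, 4, 2, 6, 3, 13, 12, 14, 11, 16, 9, 8]
j stops at 5, i stops at 6; i≥j ⇒ return 5. nums=[1, 7, 4, 2, 6, 3, 13, 12, 14, 11, 16, 9, 8]

[1, 7, 4, 2, 6, 3, 13, 12, 14, 11, 16, 9, 8]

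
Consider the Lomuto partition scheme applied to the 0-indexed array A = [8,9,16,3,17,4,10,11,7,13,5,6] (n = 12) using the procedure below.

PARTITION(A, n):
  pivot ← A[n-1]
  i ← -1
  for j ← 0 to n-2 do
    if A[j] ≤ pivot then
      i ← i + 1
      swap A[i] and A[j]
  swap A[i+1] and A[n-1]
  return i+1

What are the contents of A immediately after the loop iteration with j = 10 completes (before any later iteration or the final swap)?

pivot = A[11] = 6; i = -1
j=0: A[0]=8 > 6 → no swap
j=1: A[1]=9 > 6 → no swap
j=2: A[2]=16 > 6 → no swap
j=3: A[3]=3 ≤ 6 → i=0, swap A[0],A[3] → [3,9,16,8,17,4,10,11,7,13,5,6]
j=4: A[4]=17 > 6 → no swap
j=5: A[5]=4 ≤ 6 → i=1, swap A[1],A[5] → [3,4,16,8,17,9,10,11,7,13,5,6]
j=6: A[6]=10 > 6 → no swap
j=7: A[7]=11 > 6 → no swap
j=8: A[8]=7 > 6 → no swap
j=9: A[9]=13 > 6 → no swap
j=10: A[10]=5 ≤ 6 → i=2, swap A[2],A[10] → [3,4,5,8,17,9,10,11,7,13,16,6]
(after j=10) A = [3,4,5,8,17,9,10,11,7,13,16,6]

[3,4,5,8,17,9,10,11,7,13,16,6]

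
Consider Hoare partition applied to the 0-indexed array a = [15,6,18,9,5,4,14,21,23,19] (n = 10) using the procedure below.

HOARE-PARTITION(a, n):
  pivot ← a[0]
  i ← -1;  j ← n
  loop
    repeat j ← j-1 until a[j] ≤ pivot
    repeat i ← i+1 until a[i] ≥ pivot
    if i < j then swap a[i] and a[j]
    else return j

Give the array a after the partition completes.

pivot = a[0] = 15; i = -1, j = 10
j→6 (a[6]=14≤15), i→0 (a[0]=15≥15); i<j, swap → [14,6,18,9,5,4,15,21,23,19]
j→5 (a[5]=4≤15), i→2 (a[2]=18≥15); i<j, swap → [14,6,4,9,5,18,15,21,23,19]
j→4, i→5; i≥j, return j=4. a = [14,6,4,9,5,18,15,21,23,19]

[14,6,4,9,5,18,15,21,23,19]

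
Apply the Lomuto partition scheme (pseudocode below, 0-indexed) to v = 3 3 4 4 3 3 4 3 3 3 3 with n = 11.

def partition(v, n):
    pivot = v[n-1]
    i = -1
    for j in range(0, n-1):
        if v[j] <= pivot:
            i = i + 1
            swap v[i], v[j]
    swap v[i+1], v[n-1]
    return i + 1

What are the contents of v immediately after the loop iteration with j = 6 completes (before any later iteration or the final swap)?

pivot=3, i=-1
j=0: 3≤3, i=0, swap(0,0) ⇒ 3 3 4 4 3 3 4 3 3 3 3
j=1: 3≤3, i=1, swap(1,1) ⇒ 3 3 4 4 3 3 4 3 3 3 3
j=2: 4>3, skip
j=3: 4>3, skip
j=4: 3≤3, i=2, swap(2,4) ⇒ 3 3 3 4 4 3 4 3 3 3 3
j=5: 3≤3, i=3, swap(3,5) ⇒ 3 3 3 3 4 4 4 3 3 3 3
j=6: 4>3, skip
(after j=6) v = 3 3 3 3 4 4 4 3 3 3 3

3 3 3 3 4 4 4 3 3 3 3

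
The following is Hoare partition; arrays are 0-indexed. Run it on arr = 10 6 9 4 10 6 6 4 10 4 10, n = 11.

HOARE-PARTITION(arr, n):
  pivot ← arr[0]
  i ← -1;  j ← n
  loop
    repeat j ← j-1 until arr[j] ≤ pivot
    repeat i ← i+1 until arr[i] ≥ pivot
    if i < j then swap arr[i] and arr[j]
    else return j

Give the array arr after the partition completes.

pivot=10
j stops at 10 (10), i stops at 0 (10); swap ⇒ 10 6 9 4 10 6 6 4 10 4 10
j stops at 9 (4), i stops at 4 (10); swap ⇒ 10 6 9 4 4 6 6 4 10 10 10
j stops at 8, i stops at 8; i≥j ⇒ return 8. arr=10 6 9 4 4 6 6 4 10 10 10

10 6 9 4 4 6 6 4 10 10 10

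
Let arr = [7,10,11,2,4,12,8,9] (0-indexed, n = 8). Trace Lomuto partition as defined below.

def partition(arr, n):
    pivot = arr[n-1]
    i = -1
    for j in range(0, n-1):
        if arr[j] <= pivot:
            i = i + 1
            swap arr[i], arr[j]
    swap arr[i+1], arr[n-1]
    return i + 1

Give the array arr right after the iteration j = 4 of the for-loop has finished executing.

pivot=9, i=-1
j=0: 7≤9, i=0, swap(0,0) ⇒ [7,10,11,2,4,12,8,9]
j=1: 10>9, skip
j=2: 11>9, skip
j=3: 2≤9, i=1, swap(1,3) ⇒ [7,2,11,10,4,12,8,9]
j=4: 4≤9, i=2, swap(2,4) ⇒ [7,2,4,10,11,12,8,9]
(after j=4) arr = [7,2,4,10,11,12,8,9]

[7,2,4,10,11,12,8,9]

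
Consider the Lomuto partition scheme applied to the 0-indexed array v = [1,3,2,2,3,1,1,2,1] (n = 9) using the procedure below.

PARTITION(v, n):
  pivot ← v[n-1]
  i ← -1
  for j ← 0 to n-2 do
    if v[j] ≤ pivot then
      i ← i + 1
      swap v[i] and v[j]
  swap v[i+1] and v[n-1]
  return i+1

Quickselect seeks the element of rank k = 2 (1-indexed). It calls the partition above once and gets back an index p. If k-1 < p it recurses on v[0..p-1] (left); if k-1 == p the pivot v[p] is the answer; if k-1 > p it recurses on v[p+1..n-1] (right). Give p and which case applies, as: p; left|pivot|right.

3; left

pivot = v[8] = 1; i = -1
j=0: v[0]=1 ≤ 1 → i=0, swap v[0],v[0] (no change) → [1,3,2,2,3,1,1,2,1]
j=1: v[1]=3 > 1 → no swap
j=2: v[2]=2 > 1 → no swap
j=3: v[3]=2 > 1 → no swap
j=4: v[4]=3 > 1 → no swap
j=5: v[5]=1 ≤ 1 → i=1, swap v[1],v[5] → [1,1,2,2,3,3,1,2,1]
j=6: v[6]=1 ≤ 1 → i=2, swap v[2],v[6] → [1,1,1,2,3,3,2,2,1]
j=7: v[7]=2 > 1 → no swap
final swap v[3],v[8] → [1,1,1,1,3,3,2,2,2]; return 3
p = 3; k-1 = 1 < 3 ⇒ left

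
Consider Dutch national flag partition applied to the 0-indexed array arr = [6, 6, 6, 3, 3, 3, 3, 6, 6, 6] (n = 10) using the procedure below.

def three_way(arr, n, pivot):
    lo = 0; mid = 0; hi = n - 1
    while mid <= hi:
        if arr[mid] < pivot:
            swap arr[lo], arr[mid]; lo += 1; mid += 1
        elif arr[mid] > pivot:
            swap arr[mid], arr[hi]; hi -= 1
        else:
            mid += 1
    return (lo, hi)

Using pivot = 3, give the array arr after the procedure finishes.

[3, 3, 3, 3, 6, 6, 6, 6, 6, 6]

pivot = 3; lo=0, mid=0, hi=9
arr[mid]=6>3: swap arr[0],arr[9]; hi=8 → [6, 6, 6, 3, 3, 3, 3, 6, 6, 6]
arr[mid]=6>3: swap arr[0],arr[8]; hi=7 → [6, 6, 6, 3, 3, 3, 3, 6, 6, 6]
arr[mid]=6>3: swap arr[0],arr[7]; hi=6 → [6, 6, 6, 3, 3, 3, 3, 6, 6, 6]
arr[mid]=6>3: swap arr[0],arr[6]; hi=5 → [3, 6, 6, 3, 3, 3, 6, 6, 6, 6]
arr[mid]=3=3: mid=1
arr[mid]=6>3: swap arr[1],arr[5]; hi=4 → [3, 3, 6, 3, 3, 6, 6, 6, 6, 6]
arr[mid]=3=3: mid=2
arr[mid]=6>3: swap arr[2],arr[4]; hi=3 → [3, 3, 3, 3, 6, 6, 6, 6, 6, 6]
arr[mid]=3=3: mid=3
arr[mid]=3=3: mid=4
end: lo=0, hi=3; arr = [3, 3, 3, 3, 6, 6, 6, 6, 6, 6]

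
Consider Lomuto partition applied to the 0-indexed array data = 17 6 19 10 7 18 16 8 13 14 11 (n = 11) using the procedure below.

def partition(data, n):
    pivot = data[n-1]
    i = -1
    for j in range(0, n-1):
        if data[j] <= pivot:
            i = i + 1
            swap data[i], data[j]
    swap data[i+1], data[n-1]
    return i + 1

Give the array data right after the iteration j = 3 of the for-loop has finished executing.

6 10 19 17 7 18 16 8 13 14 11

pivot = data[10] = 11; i = -1
j=0: data[0]=17 > 11 → no swap
j=1: data[1]=6 ≤ 11 → i=0, swap data[0],data[1] → 6 17 19 10 7 18 16 8 13 14 11
j=2: data[2]=19 > 11 → no swap
j=3: data[3]=10 ≤ 11 → i=1, swap data[1],data[3] → 6 10 19 17 7 18 16 8 13 14 11
(after j=3) data = 6 10 19 17 7 18 16 8 13 14 11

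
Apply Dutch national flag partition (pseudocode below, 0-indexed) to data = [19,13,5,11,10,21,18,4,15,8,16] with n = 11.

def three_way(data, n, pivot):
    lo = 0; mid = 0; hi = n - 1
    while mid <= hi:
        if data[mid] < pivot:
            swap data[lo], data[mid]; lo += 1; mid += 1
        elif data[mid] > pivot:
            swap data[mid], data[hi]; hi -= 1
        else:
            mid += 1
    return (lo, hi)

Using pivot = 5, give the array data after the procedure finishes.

[4,5,11,10,21,18,13,15,8,16,19]

pivot = 5; lo=0, mid=0, hi=10
data[mid]=19>5: swap data[0],data[10]; hi=9 → [16,13,5,11,10,21,18,4,15,8,19]
data[mid]=16>5: swap data[0],data[9]; hi=8 → [8,13,5,11,10,21,18,4,15,16,19]
data[mid]=8>5: swap data[0],data[8]; hi=7 → [15,13,5,11,10,21,18,4,8,16,19]
data[mid]=15>5: swap data[0],data[7]; hi=6 → [4,13,5,11,10,21,18,15,8,16,19]
data[mid]=4<5: swap data[0],data[0]; lo=1,mid=1 → [4,13,5,11,10,21,18,15,8,16,19]
data[mid]=13>5: swap data[1],data[6]; hi=5 → [4,18,5,11,10,21,13,15,8,16,19]
data[mid]=18>5: swap data[1],data[5]; hi=4 → [4,21,5,11,10,18,13,15,8,16,19]
data[mid]=21>5: swap data[1],data[4]; hi=3 → [4,10,5,11,21,18,13,15,8,16,19]
data[mid]=10>5: swap data[1],data[3]; hi=2 → [4,11,5,10,21,18,13,15,8,16,19]
data[mid]=11>5: swap data[1],data[2]; hi=1 → [4,5,11,10,21,18,13,15,8,16,19]
data[mid]=5=5: mid=2
end: lo=1, hi=1; data = [4,5,11,10,21,18,13,15,8,16,19]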